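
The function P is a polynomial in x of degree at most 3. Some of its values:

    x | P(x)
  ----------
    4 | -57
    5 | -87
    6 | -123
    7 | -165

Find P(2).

-15

Write P(x) = ax³ + bx² + cx + d; the 4 given values yield a linear system in the 4 coefficients.
Solving, the leading coefficient vanishes, and P(x) = -3x² - 3x + 3.
Then P(2) = -15.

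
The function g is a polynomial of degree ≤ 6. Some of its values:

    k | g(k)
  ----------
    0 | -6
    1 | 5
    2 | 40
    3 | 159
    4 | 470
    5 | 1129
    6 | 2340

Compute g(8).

7474

First differences: 11, 35, 119, 311, 659, 1211. Second differences: 24, 84, 192, 348, 552. Third differences: 60, 108, 156, 204. Fourth differences: 48, 48, 48.
Level-4 differences are constant, so g has degree 4.
Fitting a degree-4 polynomial gives g(k) = 2k^4 - 2k³ + 4k² + 7k - 6.
Then g(8) = 7474.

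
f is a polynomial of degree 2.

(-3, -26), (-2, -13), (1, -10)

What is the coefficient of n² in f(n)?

Write f(n) = an² + bn + c; the 3 given values yield a linear system in the 3 coefficients.
Solving, f(n) = -3n² - 2n - 5.
The coefficient of n² is -3.

-3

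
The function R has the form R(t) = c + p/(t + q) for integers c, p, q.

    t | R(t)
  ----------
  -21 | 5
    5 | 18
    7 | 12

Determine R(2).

-18

(R(t) − c)(t + q) = p for each data point; the three points give a linear system in c and q, then p follows.
Solving: c = 6, q = -3, p = 24, so R(t) = 6 + 24/(t − 3).
Then R(2) = 6 + 24/(-1) = -18.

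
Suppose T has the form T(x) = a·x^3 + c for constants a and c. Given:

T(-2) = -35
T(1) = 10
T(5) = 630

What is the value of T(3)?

140

From T(-2) = -35 and T(1) = 10: -8a + c = -35 and 1a + c = 10.
Subtracting: 9a = 45, so a = 5; then c = -35 − 5·(-8) = 5.
So T(x) = 5x³ + 5, and T(3) = 140.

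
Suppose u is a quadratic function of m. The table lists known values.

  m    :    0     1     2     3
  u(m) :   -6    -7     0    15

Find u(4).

Write u(m) = am² + bm + c; the 4 given values yield a linear system in the 3 coefficients.
Solving, u(m) = 4m² - 5m - 6.
Then u(4) = 38.

38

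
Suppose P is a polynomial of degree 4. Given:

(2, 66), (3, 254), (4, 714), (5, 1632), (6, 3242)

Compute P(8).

Write P(x) = ax^4 + bx³ + cx² + dx + e; the 5 given values yield a linear system in the 5 coefficients.
Solving, P(x) = 2x^4 + 3x³ - x² + 6x + 2.
Then P(8) = 9714.

9714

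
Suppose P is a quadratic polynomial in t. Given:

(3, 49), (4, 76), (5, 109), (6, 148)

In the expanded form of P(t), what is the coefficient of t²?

3

Write P(t) = at² + bt + c; the 4 given values yield a linear system in the 3 coefficients.
Solving, P(t) = 3t² + 6t + 4.
The coefficient of t² is 3.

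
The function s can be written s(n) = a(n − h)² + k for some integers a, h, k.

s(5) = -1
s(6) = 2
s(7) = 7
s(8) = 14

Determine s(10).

First differences 3, 5, 7; second difference 2 = 2a, so a = 1.
Expanding, the n-coefficient is −2ah = -2h; matching it to the data gives h = 4, and then k = -2.
So s(n) = 1(n − 4)² − 2.
s(10) = 1·6² − 2 = 34.

34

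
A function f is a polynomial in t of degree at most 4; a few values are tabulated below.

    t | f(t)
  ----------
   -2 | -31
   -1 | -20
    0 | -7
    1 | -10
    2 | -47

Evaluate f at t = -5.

Write f(t) = at^4 + bt³ + ct² + dt + e; the 5 given values yield a linear system in the 5 coefficients.
Solving, the leading coefficient vanishes, and f(t) = -3t³ - 8t² + 8t - 7.
Then f(-5) = 128.

128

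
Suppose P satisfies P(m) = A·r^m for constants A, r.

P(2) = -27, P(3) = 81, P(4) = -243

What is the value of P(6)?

Consecutive ratio: 81/(-27) = -3, and -243/81 = -3, so r = -3.
Then A·(-3)^2 = -27 gives A = -3, and P(m) = -3·(-3)^m.
P(6) = -3·(-3)^6 = -2187.

-2187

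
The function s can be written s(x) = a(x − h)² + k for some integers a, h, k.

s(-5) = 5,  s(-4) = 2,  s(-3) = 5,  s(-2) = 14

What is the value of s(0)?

50

First differences -3, 3, 9; second difference 6 = 2a, so a = 3.
Expanding, the x-coefficient is −2ah = -6h; matching it to the data gives h = -4, and then k = 2.
So s(x) = 3(x + 4)² + 2.
s(0) = 3·4² + 2 = 50.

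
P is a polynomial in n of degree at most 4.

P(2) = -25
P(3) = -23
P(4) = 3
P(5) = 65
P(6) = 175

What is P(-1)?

-7

First differences: 2, 26, 62, 110. Second differences: 24, 36, 48. Third differences: 12, 12.
Level-3 differences are constant, so P has degree 3.
Fitting a degree-3 polynomial gives P(n) = 2n³ - 6n² - 6n - 5.
Then P(-1) = -7.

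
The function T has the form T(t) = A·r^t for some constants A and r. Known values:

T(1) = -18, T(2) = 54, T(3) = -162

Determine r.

Consecutive ratio: 54/(-18) = -3, and -162/54 = -3, so r = -3.
Then A·(-3)^1 = -18 gives A = 6, and T(t) = 6·(-3)^t.

-3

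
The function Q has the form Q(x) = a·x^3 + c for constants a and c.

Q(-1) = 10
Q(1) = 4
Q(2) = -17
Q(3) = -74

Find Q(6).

-641

From Q(-1) = 10 and Q(1) = 4: -1a + c = 10 and 1a + c = 4.
Subtracting: 2a = -6, so a = -3; then c = 10 − (-3)·(-1) = 7.
So Q(x) = -3x³ + 7, and Q(6) = -641.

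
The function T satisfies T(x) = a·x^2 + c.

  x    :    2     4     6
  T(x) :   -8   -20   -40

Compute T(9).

From T(2) = -8 and T(4) = -20: 4a + c = -8 and 16a + c = -20.
Subtracting: 12a = -12, so a = -1; then c = -8 − (-1)·4 = -4.
So T(x) = -1x² − 4, and T(9) = -85.

-85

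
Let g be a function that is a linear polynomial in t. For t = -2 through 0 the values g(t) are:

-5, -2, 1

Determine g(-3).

First differences: 3, 3.
Level-1 differences are constant, so g has degree 1.
Fitting a degree-1 polynomial gives g(t) = 3t + 1.
Then g(-3) = -8.

-8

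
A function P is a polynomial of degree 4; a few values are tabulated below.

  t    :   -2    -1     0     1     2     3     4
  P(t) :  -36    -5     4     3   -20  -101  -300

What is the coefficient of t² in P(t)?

-4

First differences: 31, 9, -1, -23, -81, -199. Second differences: -22, -10, -22, -58, -118. Third differences: 12, -12, -36, -60. Fourth differences: -24, -24, -24.
Level-4 differences are constant, so P has degree 4.
Fitting a degree-4 polynomial gives P(t) = -t^4 - 4t² + 4t + 4.
The coefficient of t² is -4.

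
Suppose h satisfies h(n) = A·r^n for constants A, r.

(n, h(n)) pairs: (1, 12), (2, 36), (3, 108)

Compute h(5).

972

Consecutive ratio: 36/12 = 3, and 108/36 = 3, so r = 3.
Then A·3^1 = 12 gives A = 4, and h(n) = 4·3^n.
h(5) = 4·3^5 = 972.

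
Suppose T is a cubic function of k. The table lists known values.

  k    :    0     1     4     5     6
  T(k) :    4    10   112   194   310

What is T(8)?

Write T(k) = ak³ + bk² + ck + d; the 5 given values yield a linear system in the 4 coefficients.
Solving, T(k) = k³ + 2k² + 3k + 4.
Then T(8) = 668.

668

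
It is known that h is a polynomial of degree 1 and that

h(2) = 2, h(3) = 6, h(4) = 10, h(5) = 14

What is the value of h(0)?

-6

First differences: 4, 4, 4.
Level-1 differences are constant, so h has degree 1.
Fitting a degree-1 polynomial gives h(n) = 4n - 6.
Then h(0) = -6.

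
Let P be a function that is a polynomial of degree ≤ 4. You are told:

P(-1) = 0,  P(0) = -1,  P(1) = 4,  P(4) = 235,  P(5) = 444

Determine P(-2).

Write P(m) = am^4 + bm³ + cm² + dm + e; the 5 given values yield a linear system in the 5 coefficients.
Solving, the leading coefficient vanishes, and P(m) = 3m³ + 3m² - m - 1.
Then P(-2) = -11.

-11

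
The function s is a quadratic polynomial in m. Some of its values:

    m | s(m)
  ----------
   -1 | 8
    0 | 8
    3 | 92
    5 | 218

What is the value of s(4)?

148

Write s(m) = am² + bm + c; the 4 given values yield a linear system in the 3 coefficients.
Solving, s(m) = 7m² + 7m + 8.
Then s(4) = 148.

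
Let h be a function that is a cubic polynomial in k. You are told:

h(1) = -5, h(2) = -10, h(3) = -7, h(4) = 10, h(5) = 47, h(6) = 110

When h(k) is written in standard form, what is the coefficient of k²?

-2

Write h(k) = ak³ + bk² + ck + d; the 6 given values yield a linear system in the 4 coefficients.
Solving, h(k) = k³ - 2k² - 6k + 2.
The coefficient of k² is -2.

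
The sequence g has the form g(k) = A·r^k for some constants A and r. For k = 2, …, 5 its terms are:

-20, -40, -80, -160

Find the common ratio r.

2

Consecutive ratio: -40/(-20) = 2, and -80/(-40) = 2, so r = 2.
Then A·2^2 = -20 gives A = -5, and g(k) = -5·2^k.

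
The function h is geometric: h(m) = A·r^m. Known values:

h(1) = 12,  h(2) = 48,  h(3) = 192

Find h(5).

3072

Consecutive ratio: 48/12 = 4, and 192/48 = 4, so r = 4.
Then A·4^1 = 12 gives A = 3, and h(m) = 3·4^m.
h(5) = 3·4^5 = 3072.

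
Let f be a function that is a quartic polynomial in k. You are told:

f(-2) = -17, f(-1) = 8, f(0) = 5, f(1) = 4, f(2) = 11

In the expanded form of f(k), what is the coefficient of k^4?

Write f(k) = ak^4 + bk³ + ck² + dk + e; the 5 given values yield a linear system in the 5 coefficients.
Solving, f(k) = -k^4 + 3k³ + 2k² - 5k + 5.
The coefficient of k^4 is -1.

-1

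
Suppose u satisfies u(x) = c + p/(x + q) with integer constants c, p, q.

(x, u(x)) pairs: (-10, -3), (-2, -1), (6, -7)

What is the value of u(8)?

(u(x) − c)(x + q) = p for each data point; the three points give a linear system in c and q, then p follows.
Solving: c = -4, q = -2, p = -12, so u(x) = -4 − 12/(x − 2).
Then u(8) = -4 − 12/6 = -6.

-6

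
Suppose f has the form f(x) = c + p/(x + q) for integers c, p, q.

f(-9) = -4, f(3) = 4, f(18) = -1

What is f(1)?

16

(f(x) − c)(x + q) = p for each data point; the three points give a linear system in c and q, then p follows.
Solving: c = -2, q = 0, p = 18, so f(x) = -2 + 18/(x + 0).
Then f(1) = -2 + 18/1 = 16.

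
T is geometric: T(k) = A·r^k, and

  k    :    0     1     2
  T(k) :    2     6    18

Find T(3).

54

Consecutive ratio: 6/2 = 3, and 18/6 = 3, so r = 3.
Then A·3^0 = 2 gives A = 2, and T(k) = 2·3^k.
T(3) = 2·3^3 = 54.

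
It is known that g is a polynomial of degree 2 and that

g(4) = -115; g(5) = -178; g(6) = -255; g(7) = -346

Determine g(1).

First differences: -63, -77, -91. Second differences: -14, -14.
Level-2 differences are constant, so g has degree 2.
Fitting a degree-2 polynomial gives g(m) = -7m² - 3.
Then g(1) = -10.

-10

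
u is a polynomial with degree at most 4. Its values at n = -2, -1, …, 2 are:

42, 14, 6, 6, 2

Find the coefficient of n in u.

Write u(n) = an^4 + bn³ + cn² + dn + e; the 5 given values yield a linear system in the 5 coefficients.
Solving, the leading coefficient vanishes, and u(n) = -2n³ + 4n² - 2n + 6.
The coefficient of n is -2.

-2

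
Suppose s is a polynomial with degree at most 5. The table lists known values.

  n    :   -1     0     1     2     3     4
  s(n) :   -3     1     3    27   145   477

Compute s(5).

1191

First differences: 4, 2, 24, 118, 332. Second differences: -2, 22, 94, 214. Third differences: 24, 72, 120. Fourth differences: 48, 48.
Level-4 differences are constant, so s has degree 4.
Fitting a degree-4 polynomial gives s(n) = 2n^4 - 3n² + 3n + 1.
Then s(5) = 1191.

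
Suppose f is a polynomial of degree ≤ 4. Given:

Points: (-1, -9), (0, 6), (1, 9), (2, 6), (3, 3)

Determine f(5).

21

First differences: 15, 3, -3, -3. Second differences: -12, -6, 0. Third differences: 6, 6.
Level-3 differences are constant, so f has degree 3.
Fitting a degree-3 polynomial gives f(x) = x³ - 6x² + 8x + 6.
Then f(5) = 21.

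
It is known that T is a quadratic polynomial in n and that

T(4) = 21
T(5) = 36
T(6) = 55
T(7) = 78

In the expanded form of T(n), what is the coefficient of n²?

2

First differences: 15, 19, 23. Second differences: 4, 4.
Level-2 differences are constant, so T has degree 2.
Fitting a degree-2 polynomial gives T(n) = 2n² - 3n + 1.
The coefficient of n² is 2.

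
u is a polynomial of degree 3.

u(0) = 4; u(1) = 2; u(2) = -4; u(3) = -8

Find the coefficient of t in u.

Write u(t) = at³ + bt² + ct + d; the 4 given values yield a linear system in the 4 coefficients.
Solving, u(t) = t³ - 5t² + 2t + 4.
The coefficient of t is 2.

2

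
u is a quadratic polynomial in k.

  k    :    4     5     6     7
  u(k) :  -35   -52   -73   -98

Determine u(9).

Write u(k) = ak² + bk + c; the 4 given values yield a linear system in the 3 coefficients.
Solving, u(k) = -2k² + k - 7.
Then u(9) = -160.

-160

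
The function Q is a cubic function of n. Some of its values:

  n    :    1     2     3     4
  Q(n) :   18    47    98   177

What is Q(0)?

Write Q(n) = an³ + bn² + cn + d; the 4 given values yield a linear system in the 4 coefficients.
Solving, Q(n) = n³ + 5n² + 7n + 5.
Then Q(0) = 5.

5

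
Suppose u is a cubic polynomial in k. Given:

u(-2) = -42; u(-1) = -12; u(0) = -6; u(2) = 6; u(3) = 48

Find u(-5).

Write u(k) = ak³ + bk² + ck + d; the 5 given values yield a linear system in the 4 coefficients.
Solving, u(k) = 3k³ - 3k² - 6.
Then u(-5) = -456.

-456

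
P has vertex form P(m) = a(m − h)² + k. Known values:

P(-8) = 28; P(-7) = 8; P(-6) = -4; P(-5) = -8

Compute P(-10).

92

First differences -20, -12, -4; second difference 8 = 2a, so a = 4.
Expanding, the m-coefficient is −2ah = -8h; matching it to the data gives h = -5, and then k = -8.
So P(m) = 4(m + 5)² − 8.
P(-10) = 4·(-5)² − 8 = 92.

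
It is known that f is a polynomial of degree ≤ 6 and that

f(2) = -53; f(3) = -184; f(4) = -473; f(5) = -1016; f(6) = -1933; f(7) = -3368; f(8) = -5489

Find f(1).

-8

First differences: -131, -289, -543, -917, -1435, -2121. Second differences: -158, -254, -374, -518, -686. Third differences: -96, -120, -144, -168. Fourth differences: -24, -24, -24.
Level-4 differences are constant, so f has degree 4.
Fitting a degree-4 polynomial gives f(n) = -n^4 - 2n³ - 6n² + 2n - 1.
Then f(1) = -8.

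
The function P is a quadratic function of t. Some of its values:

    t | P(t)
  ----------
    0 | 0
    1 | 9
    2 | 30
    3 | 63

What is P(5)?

Write P(t) = at² + bt + c; the 4 given values yield a linear system in the 3 coefficients.
Solving, P(t) = 6t² + 3t.
Then P(5) = 165.

165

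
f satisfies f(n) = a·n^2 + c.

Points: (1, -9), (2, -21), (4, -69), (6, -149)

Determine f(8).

From f(1) = -9 and f(2) = -21: 1a + c = -9 and 4a + c = -21.
Subtracting: 3a = -12, so a = -4; then c = -9 − (-4)·1 = -5.
So f(n) = -4n² − 5, and f(8) = -261.

-261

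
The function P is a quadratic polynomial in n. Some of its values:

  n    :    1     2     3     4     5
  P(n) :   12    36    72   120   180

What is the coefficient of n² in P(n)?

First differences: 24, 36, 48, 60. Second differences: 12, 12, 12.
Level-2 differences are constant, so P has degree 2.
Fitting a degree-2 polynomial gives P(n) = 6n² + 6n.
The coefficient of n² is 6.

6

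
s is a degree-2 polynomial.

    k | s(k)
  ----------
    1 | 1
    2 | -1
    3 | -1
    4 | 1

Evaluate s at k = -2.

19

Write s(k) = ak² + bk + c; the 4 given values yield a linear system in the 3 coefficients.
Solving, s(k) = k² - 5k + 5.
Then s(-2) = 19.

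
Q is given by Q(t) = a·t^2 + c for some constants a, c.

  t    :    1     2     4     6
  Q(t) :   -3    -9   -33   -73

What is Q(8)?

-129

From Q(1) = -3 and Q(2) = -9: 1a + c = -3 and 4a + c = -9.
Subtracting: 3a = -6, so a = -2; then c = -3 − (-2)·1 = -1.
So Q(t) = -2t² − 1, and Q(8) = -129.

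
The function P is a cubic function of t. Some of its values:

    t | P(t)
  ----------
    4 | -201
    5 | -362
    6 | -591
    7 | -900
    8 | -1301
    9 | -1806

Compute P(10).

-2427

First differences: -161, -229, -309, -401, -505. Second differences: -68, -80, -92, -104. Third differences: -12, -12, -12.
Level-3 differences are constant, so P has degree 3.
Fitting a degree-3 polynomial gives P(t) = -2t³ - 4t² - 3t + 3.
Then P(10) = -2427.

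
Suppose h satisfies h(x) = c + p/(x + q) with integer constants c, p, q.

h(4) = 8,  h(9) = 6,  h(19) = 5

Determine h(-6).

(h(x) − c)(x + q) = p for each data point; the three points give a linear system in c and q, then p follows.
Solving: c = 4, q = 1, p = 20, so h(x) = 4 + 20/(x + 1).
Then h(-6) = 4 + 20/(-5) = 0.

0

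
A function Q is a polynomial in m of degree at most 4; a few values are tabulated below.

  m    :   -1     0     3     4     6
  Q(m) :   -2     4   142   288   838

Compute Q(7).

Write Q(m) = am^4 + bm³ + cm² + dm + e; the 5 given values yield a linear system in the 5 coefficients.
Solving, the leading coefficient vanishes, and Q(m) = 3m³ + 4m² + 7m + 4.
Then Q(7) = 1278.

1278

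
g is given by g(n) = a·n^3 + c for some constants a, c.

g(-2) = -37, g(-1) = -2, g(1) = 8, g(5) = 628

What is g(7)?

From g(-2) = -37 and g(-1) = -2: -8a + c = -37 and -1a + c = -2.
Subtracting: 7a = 35, so a = 5; then c = -37 − 5·(-8) = 3.
So g(n) = 5n³ + 3, and g(7) = 1718.

1718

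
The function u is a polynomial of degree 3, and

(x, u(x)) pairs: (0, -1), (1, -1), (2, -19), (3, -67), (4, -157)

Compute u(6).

First differences: 0, -18, -48, -90. Second differences: -18, -30, -42. Third differences: -12, -12.
Level-3 differences are constant, so u has degree 3.
Fitting a degree-3 polynomial gives u(x) = -2x³ - 3x² + 5x - 1.
Then u(6) = -511.

-511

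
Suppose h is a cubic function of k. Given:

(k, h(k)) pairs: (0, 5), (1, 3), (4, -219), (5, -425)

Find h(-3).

Write h(k) = ak³ + bk² + ck + d; the 4 given values yield a linear system in the 4 coefficients.
Solving, h(k) = -3k³ - 3k² + 4k + 5.
Then h(-3) = 47.

47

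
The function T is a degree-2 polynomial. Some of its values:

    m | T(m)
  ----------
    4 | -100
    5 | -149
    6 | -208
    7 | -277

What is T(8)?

First differences: -49, -59, -69. Second differences: -10, -10.
Level-2 differences are constant, so T has degree 2.
Fitting a degree-2 polynomial gives T(m) = -5m² - 4m - 4.
Then T(8) = -356.

-356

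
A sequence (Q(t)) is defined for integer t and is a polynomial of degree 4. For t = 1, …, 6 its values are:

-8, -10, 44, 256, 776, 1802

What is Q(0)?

Write Q(t) = at^4 + bt³ + ct² + dt + e; the 6 given values yield a linear system in the 5 coefficients.
Solving, Q(t) = 2t^4 - 3t³ - 4t² + t - 4.
Then Q(0) = -4.

-4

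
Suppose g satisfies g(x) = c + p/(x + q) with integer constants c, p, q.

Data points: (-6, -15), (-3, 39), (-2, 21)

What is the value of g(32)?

4

(g(x) − c)(x + q) = p for each data point; the three points give a linear system in c and q, then p follows.
Solving: c = 3, q = 4, p = 36, so g(x) = 3 + 36/(x + 4).
Then g(32) = 3 + 36/36 = 4.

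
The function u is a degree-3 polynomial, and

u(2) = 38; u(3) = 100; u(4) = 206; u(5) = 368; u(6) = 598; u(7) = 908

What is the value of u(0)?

-2

Write u(t) = at³ + bt² + ct + d; the 6 given values yield a linear system in the 4 coefficients.
Solving, u(t) = 2t³ + 4t² + 4t - 2.
Then u(0) = -2.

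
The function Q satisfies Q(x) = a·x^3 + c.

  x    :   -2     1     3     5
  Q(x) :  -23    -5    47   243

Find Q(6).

425

From Q(-2) = -23 and Q(1) = -5: -8a + c = -23 and 1a + c = -5.
Subtracting: 9a = 18, so a = 2; then c = -23 − 2·(-8) = -7.
So Q(x) = 2x³ − 7, and Q(6) = 425.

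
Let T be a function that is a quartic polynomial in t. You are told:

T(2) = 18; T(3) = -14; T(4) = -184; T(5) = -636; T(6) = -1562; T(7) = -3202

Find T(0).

4

First differences: -32, -170, -452, -926, -1640. Second differences: -138, -282, -474, -714. Third differences: -144, -192, -240. Fourth differences: -48, -48.
Level-4 differences are constant, so T has degree 4.
Fitting a degree-4 polynomial gives T(t) = -2t^4 + 4t³ + 5t² - 3t + 4.
Then T(0) = 4.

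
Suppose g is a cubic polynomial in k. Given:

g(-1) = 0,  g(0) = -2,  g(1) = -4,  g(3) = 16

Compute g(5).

Write g(k) = ak³ + bk² + ck + d; the 4 given values yield a linear system in the 4 coefficients.
Solving, g(k) = k³ - 3k - 2.
Then g(5) = 108.

108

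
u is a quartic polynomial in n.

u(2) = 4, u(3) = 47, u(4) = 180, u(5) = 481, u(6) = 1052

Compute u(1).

-3

Write u(n) = an^4 + bn³ + cn² + dn + e; the 5 given values yield a linear system in the 5 coefficients.
Solving, u(n) = n^4 - n³ - n² + 2n - 4.
Then u(1) = -3.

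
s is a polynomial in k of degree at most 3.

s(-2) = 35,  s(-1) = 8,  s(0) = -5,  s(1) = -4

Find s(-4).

131

First differences: -27, -13, 1. Second differences: 14, 14.
Level-2 differences are constant, so s has degree 2.
Fitting a degree-2 polynomial gives s(k) = 7k² - 6k - 5.
Then s(-4) = 131.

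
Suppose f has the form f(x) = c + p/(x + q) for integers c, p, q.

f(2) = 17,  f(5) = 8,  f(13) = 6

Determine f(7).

7

(f(x) − c)(x + q) = p for each data point; the three points give a linear system in c and q, then p follows.
Solving: c = 5, q = -1, p = 12, so f(x) = 5 + 12/(x − 1).
Then f(7) = 5 + 12/6 = 7.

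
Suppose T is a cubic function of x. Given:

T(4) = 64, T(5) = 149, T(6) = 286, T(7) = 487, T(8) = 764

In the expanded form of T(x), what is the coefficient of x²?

First differences: 85, 137, 201, 277. Second differences: 52, 64, 76. Third differences: 12, 12.
Level-3 differences are constant, so T has degree 3.
Fitting a degree-3 polynomial gives T(x) = 2x³ - 4x² - x + 4.
The coefficient of x² is -4.

-4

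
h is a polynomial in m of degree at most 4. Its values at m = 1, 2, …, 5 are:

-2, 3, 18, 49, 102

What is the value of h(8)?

First differences: 5, 15, 31, 53. Second differences: 10, 16, 22. Third differences: 6, 6.
Level-3 differences are constant, so h has degree 3.
Fitting a degree-3 polynomial gives h(m) = m³ - m² + m - 3.
Then h(8) = 453.

453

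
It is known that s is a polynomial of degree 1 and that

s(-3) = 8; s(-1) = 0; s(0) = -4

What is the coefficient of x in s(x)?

Write s(x) = ax + b; the 3 given values yield a linear system in the 2 coefficients.
Solving, s(x) = -4x - 4.
The coefficient of x is -4.

-4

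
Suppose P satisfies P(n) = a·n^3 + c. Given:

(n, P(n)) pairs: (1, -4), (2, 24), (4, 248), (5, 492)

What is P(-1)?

-12

From P(1) = -4 and P(2) = 24: 1a + c = -4 and 8a + c = 24.
Subtracting: 7a = 28, so a = 4; then c = -4 − 4·1 = -8.
So P(n) = 4n³ − 8, and P(-1) = -12.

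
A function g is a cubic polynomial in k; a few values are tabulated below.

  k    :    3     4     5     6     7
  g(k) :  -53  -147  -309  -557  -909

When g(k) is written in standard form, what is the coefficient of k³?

First differences: -94, -162, -248, -352. Second differences: -68, -86, -104. Third differences: -18, -18.
Level-3 differences are constant, so g has degree 3.
Fitting a degree-3 polynomial gives g(k) = -3k³ + 2k² + 3k + 1.
The coefficient of k³ is -3.

-3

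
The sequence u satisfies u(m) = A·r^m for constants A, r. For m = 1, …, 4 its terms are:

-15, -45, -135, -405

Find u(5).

-1215

Consecutive ratio: -45/(-15) = 3, and -135/(-45) = 3, so r = 3.
Then A·3^1 = -15 gives A = -5, and u(m) = -5·3^m.
u(5) = -5·3^5 = -1215.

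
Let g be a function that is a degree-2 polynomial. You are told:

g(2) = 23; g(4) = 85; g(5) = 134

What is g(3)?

48

Write g(t) = at² + bt + c; the 3 given values yield a linear system in the 3 coefficients.
Solving, g(t) = 6t² - 5t + 9.
Then g(3) = 48.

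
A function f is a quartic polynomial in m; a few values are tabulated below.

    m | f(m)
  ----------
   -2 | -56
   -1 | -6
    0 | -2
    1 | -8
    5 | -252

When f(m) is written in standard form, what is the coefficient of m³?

4

Write f(m) = am^4 + bm³ + cm² + dm + e; the 5 given values yield a linear system in the 5 coefficients.
Solving, f(m) = -m^4 + 4m³ - 4m² - 5m - 2.
The coefficient of m³ is 4.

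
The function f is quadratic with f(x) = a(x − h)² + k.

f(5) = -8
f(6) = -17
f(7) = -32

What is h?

4

First differences -9, -15; second difference -6 = 2a, so a = -3.
Expanding, the x-coefficient is −2ah = 6h; matching it to the data gives h = 4, and then k = -5.
So f(x) = -3(x − 4)² − 5.
Hence h = 4.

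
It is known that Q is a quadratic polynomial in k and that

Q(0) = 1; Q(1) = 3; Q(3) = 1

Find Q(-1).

Write Q(k) = ak² + bk + c; the 3 given values yield a linear system in the 3 coefficients.
Solving, Q(k) = -k² + 3k + 1.
Then Q(-1) = -3.

-3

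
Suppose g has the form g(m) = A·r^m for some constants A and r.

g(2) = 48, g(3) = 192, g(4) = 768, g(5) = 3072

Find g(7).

49152

Consecutive ratio: 192/48 = 4, and 768/192 = 4, so r = 4.
Then A·4^2 = 48 gives A = 3, and g(m) = 3·4^m.
g(7) = 3·4^7 = 49152.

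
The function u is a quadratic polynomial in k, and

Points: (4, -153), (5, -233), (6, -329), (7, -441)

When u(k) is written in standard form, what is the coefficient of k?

Write u(k) = ak² + bk + c; the 4 given values yield a linear system in the 3 coefficients.
Solving, u(k) = -8k² - 8k + 7.
The coefficient of k is -8.

-8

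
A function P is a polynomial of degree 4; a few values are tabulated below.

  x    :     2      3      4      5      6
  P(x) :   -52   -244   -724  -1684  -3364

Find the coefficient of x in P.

4

Write P(x) = ax^4 + bx³ + cx² + dx + e; the 5 given values yield a linear system in the 5 coefficients.
Solving, P(x) = -2x^4 - 4x³ + 2x² + 4x - 4.
The coefficient of x is 4.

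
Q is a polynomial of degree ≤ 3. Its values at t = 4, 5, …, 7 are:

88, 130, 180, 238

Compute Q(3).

First differences: 42, 50, 58. Second differences: 8, 8.
Level-2 differences are constant, so Q has degree 2.
Fitting a degree-2 polynomial gives Q(t) = 4t² + 6t.
Then Q(3) = 54.

54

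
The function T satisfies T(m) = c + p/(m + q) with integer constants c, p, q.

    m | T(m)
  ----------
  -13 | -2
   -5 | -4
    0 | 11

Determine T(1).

(T(m) − c)(m + q) = p for each data point; the three points give a linear system in c and q, then p follows.
Solving: c = -1, q = 1, p = 12, so T(m) = -1 + 12/(m + 1).
Then T(1) = -1 + 12/2 = 5.

5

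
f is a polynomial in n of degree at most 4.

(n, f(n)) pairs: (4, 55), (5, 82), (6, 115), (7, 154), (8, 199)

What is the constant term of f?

7

First differences: 27, 33, 39, 45. Second differences: 6, 6, 6.
Level-2 differences are constant, so f has degree 2.
Fitting a degree-2 polynomial gives f(n) = 3n² + 7.
The constant term is f(0) = 7.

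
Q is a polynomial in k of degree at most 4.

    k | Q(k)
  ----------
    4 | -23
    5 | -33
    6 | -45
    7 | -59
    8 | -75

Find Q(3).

Write Q(k) = ak^4 + bk³ + ck² + dk + e; the 5 given values yield a linear system in the 5 coefficients.
Solving, the top 2 coefficients vanish, and Q(k) = -k² - k - 3.
Then Q(3) = -15.

-15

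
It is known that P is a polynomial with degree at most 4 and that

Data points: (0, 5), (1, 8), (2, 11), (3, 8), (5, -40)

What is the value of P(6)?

Write P(m) = am^4 + bm³ + cm² + dm + e; the 5 given values yield a linear system in the 5 coefficients.
Solving, the leading coefficient vanishes, and P(m) = -m³ + 3m² + m + 5.
Then P(6) = -97.

-97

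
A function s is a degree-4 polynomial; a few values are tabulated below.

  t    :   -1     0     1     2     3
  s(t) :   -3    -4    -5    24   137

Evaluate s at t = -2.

Write s(t) = at^4 + bt³ + ct² + dt + e; the 5 given values yield a linear system in the 5 coefficients.
Solving, s(t) = t^4 + 3t³ - t² - 4t - 4.
Then s(-2) = -8.

-8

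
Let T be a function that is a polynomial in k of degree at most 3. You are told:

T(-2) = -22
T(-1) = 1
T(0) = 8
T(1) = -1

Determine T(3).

Write T(k) = ak³ + bk² + ck + d; the 4 given values yield a linear system in the 4 coefficients.
Solving, the leading coefficient vanishes, and T(k) = -8k² - k + 8.
Then T(3) = -67.

-67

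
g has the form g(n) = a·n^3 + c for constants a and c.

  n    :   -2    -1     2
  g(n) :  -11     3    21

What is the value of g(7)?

691

From g(-2) = -11 and g(-1) = 3: -8a + c = -11 and -1a + c = 3.
Subtracting: 7a = 14, so a = 2; then c = -11 − 2·(-8) = 5.
So g(n) = 2n³ + 5, and g(7) = 691.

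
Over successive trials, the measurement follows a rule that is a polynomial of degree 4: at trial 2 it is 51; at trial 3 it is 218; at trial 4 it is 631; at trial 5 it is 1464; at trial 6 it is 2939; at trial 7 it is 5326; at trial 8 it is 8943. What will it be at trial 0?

Write the value at x as P(x).
First differences: 167, 413, 833, 1475, 2387, 3617. Second differences: 246, 420, 642, 912, 1230. Third differences: 174, 222, 270, 318. Fourth differences: 48, 48, 48.
Level-4 differences are constant, so P has degree 4.
Fitting a degree-4 polynomial gives P(x) = 2x^4 + x³ + 4x² - 2x - 1.
Then P(0) = -1.

-1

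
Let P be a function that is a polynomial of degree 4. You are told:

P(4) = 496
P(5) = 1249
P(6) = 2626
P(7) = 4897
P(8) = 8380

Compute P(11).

30001

Write P(n) = an^4 + bn³ + cn² + dn + e; the 5 given values yield a linear system in the 5 coefficients.
Solving, P(n) = 2n^4 + n³ - 5n² - n + 4.
Then P(11) = 30001.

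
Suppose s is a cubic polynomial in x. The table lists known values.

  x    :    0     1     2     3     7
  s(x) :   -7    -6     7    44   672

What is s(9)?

1442

Write s(x) = ax³ + bx² + cx + d; the 5 given values yield a linear system in the 4 coefficients.
Solving, s(x) = 2x³ - x - 7.
Then s(9) = 1442.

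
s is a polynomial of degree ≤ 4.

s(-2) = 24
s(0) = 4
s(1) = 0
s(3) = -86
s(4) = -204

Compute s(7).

-1074

Write s(t) = at^4 + bt³ + ct² + dt + e; the 5 given values yield a linear system in the 5 coefficients.
Solving, the leading coefficient vanishes, and s(t) = -3t³ - t² + 4.
Then s(7) = -1074.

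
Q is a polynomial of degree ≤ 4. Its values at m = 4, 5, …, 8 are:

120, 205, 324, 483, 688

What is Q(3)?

First differences: 85, 119, 159, 205. Second differences: 34, 40, 46. Third differences: 6, 6.
Level-3 differences are constant, so Q has degree 3.
Fitting a degree-3 polynomial gives Q(m) = m³ + 2m² + 6m.
Then Q(3) = 63.

63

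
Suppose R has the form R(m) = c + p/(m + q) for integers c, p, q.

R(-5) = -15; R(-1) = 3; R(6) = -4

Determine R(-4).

-24

(R(m) − c)(m + q) = p for each data point; the three points give a linear system in c and q, then p follows.
Solving: c = -6, q = 3, p = 18, so R(m) = -6 + 18/(m + 3).
Then R(-4) = -6 + 18/(-1) = -24.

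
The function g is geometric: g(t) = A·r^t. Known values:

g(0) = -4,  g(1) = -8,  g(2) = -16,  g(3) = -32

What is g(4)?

Consecutive ratio: -8/(-4) = 2, and -16/(-8) = 2, so r = 2.
Then A·2^0 = -4 gives A = -4, and g(t) = -4·2^t.
g(4) = -4·2^4 = -64.

-64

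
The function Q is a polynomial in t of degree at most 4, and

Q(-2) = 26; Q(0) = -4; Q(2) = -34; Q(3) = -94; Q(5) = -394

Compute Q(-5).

Write Q(t) = at^4 + bt³ + ct² + dt + e; the 5 given values yield a linear system in the 5 coefficients.
Solving, the leading coefficient vanishes, and Q(t) = -3t³ - 3t - 4.
Then Q(-5) = 386.

386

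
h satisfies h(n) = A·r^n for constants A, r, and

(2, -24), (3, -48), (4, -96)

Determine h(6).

-384

Consecutive ratio: -48/(-24) = 2, and -96/(-48) = 2, so r = 2.
Then A·2^2 = -24 gives A = -6, and h(n) = -6·2^n.
h(6) = -6·2^6 = -384.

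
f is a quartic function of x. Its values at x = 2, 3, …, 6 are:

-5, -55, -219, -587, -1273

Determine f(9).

Write f(x) = ax^4 + bx³ + cx² + dx + e; the 5 given values yield a linear system in the 5 coefficients.
Solving, f(x) = -x^4 - x³ + 7x² - x - 7.
Then f(9) = -6739.

-6739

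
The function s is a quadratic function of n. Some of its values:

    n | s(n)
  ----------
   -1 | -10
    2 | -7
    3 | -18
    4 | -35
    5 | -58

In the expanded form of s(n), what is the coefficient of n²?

Write s(n) = an² + bn + c; the 5 given values yield a linear system in the 3 coefficients.
Solving, s(n) = -3n² + 4n - 3.
The coefficient of n² is -3.

-3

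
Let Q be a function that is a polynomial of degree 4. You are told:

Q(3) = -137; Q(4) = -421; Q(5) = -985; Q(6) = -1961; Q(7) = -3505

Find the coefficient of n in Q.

4

Write Q(n) = an^4 + bn³ + cn² + dn + e; the 5 given values yield a linear system in the 5 coefficients.
Solving, Q(n) = -n^4 - 4n³ + 5n² + 4n - 5.
The coefficient of n is 4.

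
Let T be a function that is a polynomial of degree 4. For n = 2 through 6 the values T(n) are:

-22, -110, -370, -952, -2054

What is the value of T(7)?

-3922

Write T(n) = an^4 + bn³ + cn² + dn + e; the 5 given values yield a linear system in the 5 coefficients.
Solving, T(n) = -2n^4 + 3n³ - 3n² - 2.
Then T(7) = -3922.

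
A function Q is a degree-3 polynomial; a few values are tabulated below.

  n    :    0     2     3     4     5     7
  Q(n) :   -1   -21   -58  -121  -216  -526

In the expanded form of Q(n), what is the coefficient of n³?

-1

Write Q(n) = an³ + bn² + cn + d; the 6 given values yield a linear system in the 4 coefficients.
Solving, Q(n) = -n³ - 4n² + 2n - 1.
The coefficient of n³ is -1.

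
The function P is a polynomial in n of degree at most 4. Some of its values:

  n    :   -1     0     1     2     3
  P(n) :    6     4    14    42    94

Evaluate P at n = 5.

294

First differences: -2, 10, 28, 52. Second differences: 12, 18, 24. Third differences: 6, 6.
Level-3 differences are constant, so P has degree 3.
Fitting a degree-3 polynomial gives P(n) = n³ + 6n² + 3n + 4.
Then P(5) = 294.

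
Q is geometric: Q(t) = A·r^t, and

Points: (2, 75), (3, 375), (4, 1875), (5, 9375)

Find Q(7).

234375

Consecutive ratio: 375/75 = 5, and 1875/375 = 5, so r = 5.
Then A·5^2 = 75 gives A = 3, and Q(t) = 3·5^t.
Q(7) = 3·5^7 = 234375.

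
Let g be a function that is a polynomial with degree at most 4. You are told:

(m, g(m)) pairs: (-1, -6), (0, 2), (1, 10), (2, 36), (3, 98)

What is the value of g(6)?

680

Write g(m) = am^4 + bm³ + cm² + dm + e; the 5 given values yield a linear system in the 5 coefficients.
Solving, the leading coefficient vanishes, and g(m) = 3m³ + 5m + 2.
Then g(6) = 680.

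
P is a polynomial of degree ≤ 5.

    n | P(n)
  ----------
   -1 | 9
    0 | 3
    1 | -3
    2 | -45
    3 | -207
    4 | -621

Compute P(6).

First differences: -6, -6, -42, -162, -414. Second differences: 0, -36, -120, -252. Third differences: -36, -84, -132. Fourth differences: -48, -48.
Level-4 differences are constant, so P has degree 4.
Fitting a degree-4 polynomial gives P(n) = -2n^4 - 2n³ + 2n² - 4n + 3.
Then P(6) = -2973.

-2973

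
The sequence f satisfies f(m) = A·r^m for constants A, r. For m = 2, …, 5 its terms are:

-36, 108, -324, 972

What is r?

-3

Consecutive ratio: 108/(-36) = -3, and -324/108 = -3, so r = -3.
Then A·(-3)^2 = -36 gives A = -4, and f(m) = -4·(-3)^m.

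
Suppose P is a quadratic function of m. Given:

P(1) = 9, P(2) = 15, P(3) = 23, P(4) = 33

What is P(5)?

45

Write P(m) = am² + bm + c; the 4 given values yield a linear system in the 3 coefficients.
Solving, P(m) = m² + 3m + 5.
Then P(5) = 45.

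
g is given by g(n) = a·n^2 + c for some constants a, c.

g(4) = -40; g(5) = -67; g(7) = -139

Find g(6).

From g(4) = -40 and g(5) = -67: 16a + c = -40 and 25a + c = -67.
Subtracting: 9a = -27, so a = -3; then c = -40 − (-3)·16 = 8.
So g(n) = -3n² + 8, and g(6) = -100.

-100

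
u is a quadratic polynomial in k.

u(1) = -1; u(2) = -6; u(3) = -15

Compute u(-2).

Write u(k) = ak² + bk + c; the 3 given values yield a linear system in the 3 coefficients.
Solving, u(k) = -2k² + k.
Then u(-2) = -10.

-10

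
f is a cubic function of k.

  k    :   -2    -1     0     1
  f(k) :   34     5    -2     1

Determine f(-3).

97

Write f(k) = ak³ + bk² + ck + d; the 4 given values yield a linear system in the 4 coefficients.
Solving, f(k) = -2k³ + 5k² - 2.
Then f(-3) = 97.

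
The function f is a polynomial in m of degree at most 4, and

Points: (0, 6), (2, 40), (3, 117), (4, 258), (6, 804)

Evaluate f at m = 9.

2553

Write f(m) = am^4 + bm³ + cm² + dm + e; the 5 given values yield a linear system in the 5 coefficients.
Solving, the leading coefficient vanishes, and f(m) = 3m³ + 5m² - 5m + 6.
Then f(9) = 2553.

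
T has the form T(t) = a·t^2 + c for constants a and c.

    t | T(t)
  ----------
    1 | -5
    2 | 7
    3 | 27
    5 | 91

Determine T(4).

From T(1) = -5 and T(2) = 7: 1a + c = -5 and 4a + c = 7.
Subtracting: 3a = 12, so a = 4; then c = -5 − 4·1 = -9.
So T(t) = 4t² − 9, and T(4) = 55.

55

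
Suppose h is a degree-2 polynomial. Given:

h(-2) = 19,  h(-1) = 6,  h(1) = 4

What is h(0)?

Write h(n) = an² + bn + c; the 3 given values yield a linear system in the 3 coefficients.
Solving, h(n) = 4n² - n + 1.
Then h(0) = 1.

1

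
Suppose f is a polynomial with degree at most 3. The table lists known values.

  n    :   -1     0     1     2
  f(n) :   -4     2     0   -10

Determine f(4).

First differences: 6, -2, -10. Second differences: -8, -8.
Level-2 differences are constant, so f has degree 2.
Fitting a degree-2 polynomial gives f(n) = -4n² + 2n + 2.
Then f(4) = -54.

-54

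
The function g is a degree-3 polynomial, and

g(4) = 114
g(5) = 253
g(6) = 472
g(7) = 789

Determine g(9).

Write g(m) = am³ + bm² + cm + d; the 4 given values yield a linear system in the 4 coefficients.
Solving, g(m) = 3m³ - 5m² + m - 2.
Then g(9) = 1789.

1789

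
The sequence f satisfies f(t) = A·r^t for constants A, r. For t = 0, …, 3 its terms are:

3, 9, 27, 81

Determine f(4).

243

Consecutive ratio: 9/3 = 3, and 27/9 = 3, so r = 3.
Then A·3^0 = 3 gives A = 3, and f(t) = 3·3^t.
f(4) = 3·3^4 = 243.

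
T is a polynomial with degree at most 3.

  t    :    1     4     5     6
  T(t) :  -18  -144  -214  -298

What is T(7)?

-396

Write T(t) = at³ + bt² + ct + d; the 4 given values yield a linear system in the 4 coefficients.
Solving, the leading coefficient vanishes, and T(t) = -7t² - 7t - 4.
Then T(7) = -396.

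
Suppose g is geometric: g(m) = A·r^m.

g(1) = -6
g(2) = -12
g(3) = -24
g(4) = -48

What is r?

2

Consecutive ratio: -12/(-6) = 2, and -24/(-12) = 2, so r = 2.
Then A·2^1 = -6 gives A = -3, and g(m) = -3·2^m.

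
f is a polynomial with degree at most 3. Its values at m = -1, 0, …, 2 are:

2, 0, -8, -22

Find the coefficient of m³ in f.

0

First differences: -2, -8, -14. Second differences: -6, -6.
Level-2 differences are constant, so f has degree 2.
Fitting a degree-2 polynomial gives f(m) = -3m² - 5m.
The coefficient of m³ is 0.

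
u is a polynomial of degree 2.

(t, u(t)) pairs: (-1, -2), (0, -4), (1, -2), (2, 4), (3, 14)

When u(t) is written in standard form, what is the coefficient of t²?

2

First differences: -2, 2, 6, 10. Second differences: 4, 4, 4.
Level-2 differences are constant, so u has degree 2.
Fitting a degree-2 polynomial gives u(t) = 2t² - 4.
The coefficient of t² is 2.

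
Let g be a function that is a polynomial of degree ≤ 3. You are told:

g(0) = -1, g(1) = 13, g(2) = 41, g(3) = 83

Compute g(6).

Write g(n) = an³ + bn² + cn + d; the 4 given values yield a linear system in the 4 coefficients.
Solving, the leading coefficient vanishes, and g(n) = 7n² + 7n - 1.
Then g(6) = 293.

293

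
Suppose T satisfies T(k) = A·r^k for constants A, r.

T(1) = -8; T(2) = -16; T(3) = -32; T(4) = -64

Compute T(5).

Consecutive ratio: -16/(-8) = 2, and -32/(-16) = 2, so r = 2.
Then A·2^1 = -8 gives A = -4, and T(k) = -4·2^k.
T(5) = -4·2^5 = -128.

-128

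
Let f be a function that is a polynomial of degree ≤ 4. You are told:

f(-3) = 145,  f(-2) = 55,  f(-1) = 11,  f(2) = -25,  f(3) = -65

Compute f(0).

-5

Write f(k) = ak^4 + bk³ + ck² + dk + e; the 5 given values yield a linear system in the 5 coefficients.
Solving, the leading coefficient vanishes, and f(k) = -3k³ + 5k² - 8k - 5.
Then f(0) = -5.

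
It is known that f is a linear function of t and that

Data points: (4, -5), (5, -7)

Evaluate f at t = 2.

Write f(t) = at + b; the 2 given values yield a linear system in the 2 coefficients.
Solving, f(t) = -2t + 3.
Then f(2) = -1.

-1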